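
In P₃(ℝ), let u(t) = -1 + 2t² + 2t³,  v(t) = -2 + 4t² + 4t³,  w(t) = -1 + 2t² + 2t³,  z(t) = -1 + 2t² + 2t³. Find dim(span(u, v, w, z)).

1

Represent each element by its coordinate vector in ℝ⁴.
Put the 4×4 matrix [u|v|w|z] into echelon form.
There is 1 pivot column, so rank = 1.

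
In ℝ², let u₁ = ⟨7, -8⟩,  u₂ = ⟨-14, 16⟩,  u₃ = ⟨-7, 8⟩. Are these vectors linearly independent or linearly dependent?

linearly dependent

There are 3 vectors in a 2-dimensional space, so they cannot be linearly independent.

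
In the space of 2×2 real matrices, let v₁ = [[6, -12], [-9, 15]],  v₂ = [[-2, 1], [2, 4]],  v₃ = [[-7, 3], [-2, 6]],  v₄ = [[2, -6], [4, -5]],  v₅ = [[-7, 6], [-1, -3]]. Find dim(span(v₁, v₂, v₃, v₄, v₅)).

dim = 4

Represent each element by its coordinate vector in ℝ⁴.
Row-reduce the 5×4 matrix with these as rows.
There are 4 pivot columns, so rank = 4.
(With 5 elements in a 4-dimensional space the rank is at most 4.)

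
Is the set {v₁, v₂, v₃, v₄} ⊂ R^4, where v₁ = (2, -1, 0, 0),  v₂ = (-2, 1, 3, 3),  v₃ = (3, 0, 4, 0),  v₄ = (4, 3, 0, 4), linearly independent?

Form the 4×4 matrix with these as columns; its determinant is -156.
A nonzero determinant means the columns are linearly independent.

linearly independent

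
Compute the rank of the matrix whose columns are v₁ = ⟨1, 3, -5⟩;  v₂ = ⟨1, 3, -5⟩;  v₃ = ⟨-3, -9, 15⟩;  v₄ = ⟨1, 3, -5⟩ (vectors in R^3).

Apply Gaussian elimination to the matrix whose rows are v₁, v₂, v₃, v₄.
Reduction leaves 1 leading entry, giving rank 1.
(With 4 elements in a 3-dimensional space the rank is at most 3.)

rank 1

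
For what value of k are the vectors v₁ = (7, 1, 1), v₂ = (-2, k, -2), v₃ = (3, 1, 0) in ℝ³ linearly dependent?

The set is linearly dependent precisely when det[v₁; v₂; v₃] = 0.
Cofactor expansion gives det = 6 - 3*k.
Solving 6 - 3*k = 0 yields k = 2.

k = 2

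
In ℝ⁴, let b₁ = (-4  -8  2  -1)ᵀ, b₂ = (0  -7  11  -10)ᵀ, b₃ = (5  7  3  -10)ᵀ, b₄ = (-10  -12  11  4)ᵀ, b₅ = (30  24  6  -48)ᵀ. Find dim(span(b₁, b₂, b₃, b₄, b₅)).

Row-reduce the 5×4 matrix with these as rows.
The echelon form has 4 nonzero rows, so the rank is 4.
(With 5 elements in a 4-dimensional space the rank is at most 4.)

dim = 4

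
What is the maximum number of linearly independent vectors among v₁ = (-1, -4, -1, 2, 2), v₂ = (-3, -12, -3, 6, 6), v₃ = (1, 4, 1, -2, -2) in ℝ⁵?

1

Put the 5×3 matrix [v₁|v₂|v₃] into echelon form.
The echelon form has 1 nonzero row, so the rank is 1.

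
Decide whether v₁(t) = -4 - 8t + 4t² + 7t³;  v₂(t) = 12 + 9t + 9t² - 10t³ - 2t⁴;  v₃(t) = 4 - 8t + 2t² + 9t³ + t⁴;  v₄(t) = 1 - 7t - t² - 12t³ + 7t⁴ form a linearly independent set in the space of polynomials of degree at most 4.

Take coordinates with respect to the standard basis {1, t, …, t⁴}.
Place the vectors as rows of a 4×5 matrix and reduce to echelon form.
The reduction yields 4 nonzero rows, so the rank is 4.
Since rank = 4 (the number of vectors), the set is linearly independent.

linearly independent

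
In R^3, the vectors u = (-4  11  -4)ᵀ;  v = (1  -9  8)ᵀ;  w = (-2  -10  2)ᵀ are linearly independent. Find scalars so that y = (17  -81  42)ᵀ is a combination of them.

y = -4u + 3v + w

Write y = a₁u + … + a₃w and equate components.
Back-substitution yields (a₁, a₂, a₃) = (-4, 3, 1).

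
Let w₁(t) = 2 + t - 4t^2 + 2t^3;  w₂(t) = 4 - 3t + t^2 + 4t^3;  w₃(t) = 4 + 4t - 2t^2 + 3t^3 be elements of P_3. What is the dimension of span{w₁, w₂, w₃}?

Represent each element by its coordinate vector in ℝ⁴.
Row-reduce the 3×4 matrix with these as rows.
The echelon form has 3 nonzero rows, so the rank is 3.

3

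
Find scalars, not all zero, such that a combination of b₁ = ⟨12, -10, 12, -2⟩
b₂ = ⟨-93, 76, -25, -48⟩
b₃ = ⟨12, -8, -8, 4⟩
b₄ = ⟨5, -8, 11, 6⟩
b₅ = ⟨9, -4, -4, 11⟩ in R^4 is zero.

Solve the homogeneous system with b₁, b₂, b₃, b₄, b₅ as columns by row-reducing the coefficient matrix.
A generator of the null space is (2, 1, 3, 3, 2).

2b₁ + b₂ + 3b₃ + 3b₄ + 2b₅ = 0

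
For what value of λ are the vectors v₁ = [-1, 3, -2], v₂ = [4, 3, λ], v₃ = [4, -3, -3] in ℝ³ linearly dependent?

λ = -31/3

The set is linearly dependent precisely when det[v₁; v₂; v₃] = 0.
The determinant works out to 9*λ + 93.
This vanishes exactly when λ = -31/3.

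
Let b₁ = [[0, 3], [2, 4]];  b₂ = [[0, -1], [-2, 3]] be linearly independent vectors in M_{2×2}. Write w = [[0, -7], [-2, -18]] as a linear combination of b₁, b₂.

Take coordinate vectors relative to {E₁₁, E₁₂, E₂₁, E₂₂}.
Solve the system with b₁, b₂ as columns and w as the right-hand side.
Row-reducing the augmented matrix gives the unique coefficients (c₁, c₂) = (-3, -2).

w = -3b₁ - 2b₂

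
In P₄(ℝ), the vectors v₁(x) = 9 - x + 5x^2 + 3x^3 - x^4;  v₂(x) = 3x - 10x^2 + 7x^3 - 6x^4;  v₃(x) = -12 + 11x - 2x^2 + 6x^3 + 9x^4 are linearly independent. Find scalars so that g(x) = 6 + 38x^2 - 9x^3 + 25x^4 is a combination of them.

g = 2v₁ - 3v₂ + v₃

Work in coordinates with respect to the standard basis {1, x, …, x^4}.
Solve the system with v₁, v₂, v₃ as columns and g as the right-hand side.
Row-reducing the augmented matrix gives the unique coefficients (a₁, a₂, a₃) = (2, -3, 1).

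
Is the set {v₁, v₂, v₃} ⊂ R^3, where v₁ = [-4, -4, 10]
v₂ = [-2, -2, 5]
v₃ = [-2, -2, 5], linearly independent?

The matrix [v₁|v₂|v₃] has determinant 0.
A zero determinant means the columns are linearly dependent.

linearly dependent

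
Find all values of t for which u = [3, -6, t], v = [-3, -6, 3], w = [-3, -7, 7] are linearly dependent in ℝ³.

t = 45

The vectors are dependent exactly when the determinant of the matrix with rows u, v, w vanishes.
Cofactor expansion gives det = 3*t - 135.
Setting this to zero gives t = 45.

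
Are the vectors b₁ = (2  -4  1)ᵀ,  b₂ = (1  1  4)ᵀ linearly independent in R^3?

Row-reduce the matrix whose columns are b₁, b₂.
The reduction yields 2 nonzero rows, so the rank is 2.
Since rank = 2 (the number of vectors), the set is linearly independent.

linearly independent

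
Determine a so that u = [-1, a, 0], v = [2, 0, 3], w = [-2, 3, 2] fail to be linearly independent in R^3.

The set is linearly dependent precisely when det[u; v; w] = 0.
Cofactor expansion gives det = 9 - 10*a.
This vanishes exactly when a = 9/10.

a = 9/10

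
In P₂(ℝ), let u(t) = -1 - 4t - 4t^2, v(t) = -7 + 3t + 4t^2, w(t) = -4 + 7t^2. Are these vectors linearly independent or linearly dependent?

Take coordinates with respect to the standard basis {1, t, t^2}.
Place the vectors as rows of a 3×3 matrix and reduce to echelon form.
The reduction yields 3 nonzero rows, so the rank is 3.
Since rank = 3 (the number of vectors), the set is linearly independent.

linearly independent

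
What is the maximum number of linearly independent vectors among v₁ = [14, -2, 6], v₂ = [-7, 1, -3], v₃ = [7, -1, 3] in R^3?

Put the 3×3 matrix [v₁|v₂|v₃] into echelon form.
There is 1 pivot column, so rank = 1.

1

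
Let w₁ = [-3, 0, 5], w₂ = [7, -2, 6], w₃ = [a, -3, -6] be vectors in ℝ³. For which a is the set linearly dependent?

a = 39/2

The vectors are dependent exactly when the determinant of the matrix with rows w₁, w₂, w₃ vanishes.
Expanding, det = 10*a - 195.
Setting this to zero gives a = 39/2.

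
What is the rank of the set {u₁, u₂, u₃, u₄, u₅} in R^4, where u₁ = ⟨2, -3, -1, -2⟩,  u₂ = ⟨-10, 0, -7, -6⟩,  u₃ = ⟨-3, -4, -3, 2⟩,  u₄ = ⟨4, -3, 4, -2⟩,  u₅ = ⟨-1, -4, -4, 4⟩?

4

Row-reduce the 5×4 matrix with these as rows.
Reduction leaves 4 leading entries, giving rank 4.
(With 5 elements in a 4-dimensional space the rank is at most 4.)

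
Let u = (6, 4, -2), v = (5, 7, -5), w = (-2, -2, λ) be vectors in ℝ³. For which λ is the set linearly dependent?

Dependence holds iff the 3×3 matrix [u v w] is singular.
Expanding, det = 22*λ - 28.
Solving 22*λ - 28 = 0 yields λ = 14/11.

λ = 14/11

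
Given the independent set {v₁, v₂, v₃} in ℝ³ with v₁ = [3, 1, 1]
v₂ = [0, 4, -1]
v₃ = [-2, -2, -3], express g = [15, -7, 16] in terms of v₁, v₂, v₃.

Write g = α₁v₁ + … + α₃v₃ and equate components.
Back-substitution yields (α₁, α₂, α₃) = (3, -4, -3).

g = 3v₁ - 4v₂ - 3v₃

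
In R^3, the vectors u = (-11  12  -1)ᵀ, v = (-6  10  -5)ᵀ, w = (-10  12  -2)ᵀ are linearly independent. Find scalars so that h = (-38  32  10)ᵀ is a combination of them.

h = 2u - 4v + 4w

Since u, v, w are independent, the coefficients expressing h are uniquely determined by a linear system.
The system has the unique solution (α₁, α₂, α₃) = (2, -4, 4).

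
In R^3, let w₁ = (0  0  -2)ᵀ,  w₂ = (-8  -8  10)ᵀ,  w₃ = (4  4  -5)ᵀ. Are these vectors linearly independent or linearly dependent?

One vector is a scalar multiple of another, so the set is dependent.

linearly dependent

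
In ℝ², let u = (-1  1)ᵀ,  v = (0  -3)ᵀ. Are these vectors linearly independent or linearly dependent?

Form the 2×2 matrix with these as columns; its determinant is 3.
A nonzero determinant means the columns are linearly independent.

linearly independent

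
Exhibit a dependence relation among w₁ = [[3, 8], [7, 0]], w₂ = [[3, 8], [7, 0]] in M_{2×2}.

w₁ - w₂ = 0

Pass to coordinate vectors relative to the basis {E₁₁, E₁₂, E₂₁, E₂₂}.
Solve the homogeneous system with w₁, w₂ as columns by row-reducing the coefficient matrix.
The free variable yields coefficients (1, -1) (any nonzero multiple also works).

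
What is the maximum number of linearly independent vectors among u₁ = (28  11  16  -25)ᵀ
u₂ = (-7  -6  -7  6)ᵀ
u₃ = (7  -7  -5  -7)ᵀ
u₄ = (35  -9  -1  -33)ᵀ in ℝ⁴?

Apply Gaussian elimination to the matrix whose rows are u₁, u₂, u₃, u₄.
The echelon form has 2 nonzero rows, so the rank is 2.

2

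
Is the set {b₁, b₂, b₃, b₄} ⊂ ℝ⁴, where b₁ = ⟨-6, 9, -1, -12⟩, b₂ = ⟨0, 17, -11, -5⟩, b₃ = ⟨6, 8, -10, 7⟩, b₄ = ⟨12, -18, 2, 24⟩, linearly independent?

linearly dependent

Form the 4×4 matrix with these as columns; its determinant is 0.
A zero determinant means the columns are linearly dependent.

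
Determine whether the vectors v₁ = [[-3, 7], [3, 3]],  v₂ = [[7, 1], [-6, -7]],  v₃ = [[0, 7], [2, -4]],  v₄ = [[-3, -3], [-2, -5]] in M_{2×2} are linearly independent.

Take coordinates with respect to the standard basis {E₁₁, E₁₂, E₂₁, E₂₂}.
Form the 4×4 matrix with these as columns; its determinant is 1584.
A nonzero determinant means the columns are linearly independent.

linearly independent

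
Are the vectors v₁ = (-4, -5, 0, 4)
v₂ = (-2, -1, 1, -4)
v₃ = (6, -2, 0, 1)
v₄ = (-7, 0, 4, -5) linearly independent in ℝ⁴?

The matrix [v₁|v₂|v₃|v₄] has determinant -533.
A nonzero determinant means the columns are linearly independent.

linearly independent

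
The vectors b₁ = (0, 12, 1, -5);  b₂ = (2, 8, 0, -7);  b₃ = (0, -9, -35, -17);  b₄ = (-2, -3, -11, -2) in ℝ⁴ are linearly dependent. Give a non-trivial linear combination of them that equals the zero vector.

2b₁ - 3b₂ + b₃ - 3b₄ = 0

Row-reduce the matrix with b₁, b₂, b₃, b₄ as columns; the null space gives the coefficients.
The free variable yields coefficients (2, -3, 1, -3) (any nonzero multiple also works).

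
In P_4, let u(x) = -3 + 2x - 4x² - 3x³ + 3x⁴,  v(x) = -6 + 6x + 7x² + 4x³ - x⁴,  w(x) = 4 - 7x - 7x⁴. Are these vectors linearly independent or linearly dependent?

Take coordinates with respect to the standard basis {1, x, …, x⁴}.
Row-reduce the matrix whose columns are u, v, w.
The reduction yields 3 nonzero rows, so the rank is 3.
Since rank = 3 (the number of vectors), the set is linearly independent.

linearly independent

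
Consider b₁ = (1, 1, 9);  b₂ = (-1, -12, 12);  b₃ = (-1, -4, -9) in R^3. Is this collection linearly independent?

Place the vectors as rows of a 3×3 matrix and reduce to echelon form.
The reduction yields 3 nonzero rows, so the rank is 3.
Since rank = 3 (the number of vectors), the set is linearly independent.

linearly independent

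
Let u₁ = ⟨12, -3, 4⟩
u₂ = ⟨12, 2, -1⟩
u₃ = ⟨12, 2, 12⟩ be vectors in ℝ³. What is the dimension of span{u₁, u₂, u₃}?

Row-reduce the 3×3 matrix with these as rows.
There are 3 pivot columns, so rank = 3.

3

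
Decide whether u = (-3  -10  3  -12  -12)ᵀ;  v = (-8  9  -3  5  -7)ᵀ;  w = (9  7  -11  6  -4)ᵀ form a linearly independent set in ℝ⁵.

Row-reduce the matrix whose columns are u, v, w.
The reduction yields 3 nonzero rows, so the rank is 3.
Since rank = 3 (the number of vectors), the set is linearly independent.

linearly independent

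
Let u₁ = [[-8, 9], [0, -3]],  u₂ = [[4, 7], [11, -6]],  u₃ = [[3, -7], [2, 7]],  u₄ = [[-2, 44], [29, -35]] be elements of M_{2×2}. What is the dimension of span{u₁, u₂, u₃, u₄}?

Pass to coordinate vectors with respect to the basis {E₁₁, E₁₂, E₂₁, E₂₂}.
Apply Gaussian elimination to the matrix whose rows are u₁, u₂, u₃, u₄.
There are 3 pivot columns, so rank = 3.

3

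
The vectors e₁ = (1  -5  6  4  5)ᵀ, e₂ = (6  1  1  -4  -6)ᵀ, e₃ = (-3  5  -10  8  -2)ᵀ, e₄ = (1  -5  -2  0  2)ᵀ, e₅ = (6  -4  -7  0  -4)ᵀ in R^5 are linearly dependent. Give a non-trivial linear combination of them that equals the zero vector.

2e₂ + e₃ + 3e₄ - 2e₅ = 0

Row-reduce the matrix with e₁, e₂, e₃, e₄, e₅ as columns; the null space gives the coefficients.
A generator of the null space is (0, 2, 1, 3, -2).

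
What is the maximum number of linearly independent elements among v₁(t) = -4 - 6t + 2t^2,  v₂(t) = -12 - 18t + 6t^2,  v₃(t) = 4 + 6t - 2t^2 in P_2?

Represent each element by its coordinate vector in ℝ³.
Put the 3×3 matrix [v₁|v₂|v₃] into echelon form.
There is 1 pivot column, so rank = 1.

1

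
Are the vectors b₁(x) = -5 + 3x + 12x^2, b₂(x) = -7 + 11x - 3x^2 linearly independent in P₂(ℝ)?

Take coordinates with respect to the standard basis {1, x, x^2}.
Row-reduce the matrix whose columns are b₁, b₂.
The reduction yields 2 nonzero rows, so the rank is 2.
Since rank = 2 (the number of vectors), the set is linearly independent.

linearly independent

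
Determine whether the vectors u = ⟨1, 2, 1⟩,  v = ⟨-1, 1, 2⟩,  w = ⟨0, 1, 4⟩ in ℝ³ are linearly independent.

Row-reduce the matrix whose columns are u, v, w.
The reduction yields 3 nonzero rows, so the rank is 3.
Since rank = 3 (the number of vectors), the set is linearly independent.

linearly independent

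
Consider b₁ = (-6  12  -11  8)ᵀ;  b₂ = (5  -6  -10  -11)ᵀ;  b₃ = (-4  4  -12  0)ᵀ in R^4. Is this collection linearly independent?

Place the vectors as rows of a 3×4 matrix and reduce to echelon form.
The reduction yields 3 nonzero rows, so the rank is 3.
Since rank = 3 (the number of vectors), the set is linearly independent.

linearly independent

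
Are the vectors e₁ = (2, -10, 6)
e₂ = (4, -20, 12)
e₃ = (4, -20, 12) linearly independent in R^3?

linearly dependent

Place the vectors as rows of a 3×3 matrix and reduce to echelon form.
The reduction yields 1 nonzero row, so the rank is 1.
Since rank 1 < 3, the set is linearly dependent.
Indeed 2e₁ - e₂ = 0.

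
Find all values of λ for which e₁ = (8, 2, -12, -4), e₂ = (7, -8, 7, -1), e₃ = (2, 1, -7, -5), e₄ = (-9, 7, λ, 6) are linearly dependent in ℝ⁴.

λ = 0

The vectors are dependent exactly when the determinant of the matrix with rows e₁, e₂, e₃, e₄ vanishes.
Expanding, det = -302*λ.
This vanishes exactly when λ = 0.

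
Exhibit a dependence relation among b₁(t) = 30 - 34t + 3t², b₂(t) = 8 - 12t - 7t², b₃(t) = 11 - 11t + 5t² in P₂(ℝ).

Pass to coordinate vectors relative to the basis {1, t, t²}.
Set up α₁b₁ + … + α₃b₃ = 0 and solve the homogeneous system.
The free variable yields coefficients (1, -1, -2) (any nonzero multiple also works).

b₁ - b₂ - 2b₃ = 0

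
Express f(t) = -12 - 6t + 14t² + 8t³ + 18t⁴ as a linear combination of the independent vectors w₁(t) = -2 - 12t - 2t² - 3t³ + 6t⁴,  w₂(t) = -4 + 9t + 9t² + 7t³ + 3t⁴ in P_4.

Take coordinate vectors relative to {1, t, …, t⁴}.
Solve the system with w₁, w₂ as columns and f as the right-hand side.
The system has the unique solution (c₁, c₂) = (2, 2).

f = 2w₁ + 2w₂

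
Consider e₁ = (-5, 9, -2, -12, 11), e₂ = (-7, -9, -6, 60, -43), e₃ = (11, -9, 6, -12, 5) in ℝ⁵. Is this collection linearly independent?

linearly dependent

Row-reduce the matrix whose columns are e₁, e₂, e₃.
The reduction yields 2 nonzero rows, so the rank is 2.
Since rank 2 < 3, the set is linearly dependent.
Indeed 3e₁ + e₂ + 2e₃ = 0.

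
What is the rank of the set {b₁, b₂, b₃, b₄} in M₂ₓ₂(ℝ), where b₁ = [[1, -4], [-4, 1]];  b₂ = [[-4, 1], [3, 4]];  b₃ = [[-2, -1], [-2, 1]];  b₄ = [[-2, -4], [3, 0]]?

Pass to coordinate vectors with respect to the basis {E₁₁, E₁₂, E₂₁, E₂₂}.
Form the matrix with b₁, b₂, b₃, b₄ as columns and reduce.
There are 4 pivot columns, so rank = 4.

4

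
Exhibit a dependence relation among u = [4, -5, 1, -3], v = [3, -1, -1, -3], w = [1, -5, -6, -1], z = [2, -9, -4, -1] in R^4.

Write the vectors as columns of a matrix and find a nonzero vector in its null space.
One solution (up to scaling) is (1, -1, 1, -1).

u - v + w - z = 0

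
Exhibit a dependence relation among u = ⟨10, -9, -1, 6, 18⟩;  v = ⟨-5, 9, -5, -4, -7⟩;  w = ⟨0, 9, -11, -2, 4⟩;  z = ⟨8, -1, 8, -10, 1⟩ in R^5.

u + 2v - w = 0

Write the vectors as columns of a matrix and find a nonzero vector in its null space.
The free variable yields coefficients (1, 2, -1, 0) (any nonzero multiple also works).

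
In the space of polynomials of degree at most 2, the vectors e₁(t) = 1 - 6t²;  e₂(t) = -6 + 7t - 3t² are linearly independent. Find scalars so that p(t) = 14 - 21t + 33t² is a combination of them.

Work in coordinates with respect to the standard basis {1, t, t²}.
Write p = α₁e₁ + α₂e₂ and equate components.
Row-reducing the augmented matrix gives the unique coefficients (α₁, α₂) = (-4, -3).

p = -4e₁ - 3e₂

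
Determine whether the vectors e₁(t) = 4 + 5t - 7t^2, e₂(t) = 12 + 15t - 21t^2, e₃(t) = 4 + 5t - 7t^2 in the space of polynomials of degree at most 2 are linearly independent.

linearly dependent

Write each element as a coordinate vector in ℝ³ using {1, t, t^2}.
Row-reduce the matrix whose columns are e₁, e₂, e₃.
The reduction yields 1 nonzero row, so the rank is 1.
Since rank 1 < 3, the set is linearly dependent.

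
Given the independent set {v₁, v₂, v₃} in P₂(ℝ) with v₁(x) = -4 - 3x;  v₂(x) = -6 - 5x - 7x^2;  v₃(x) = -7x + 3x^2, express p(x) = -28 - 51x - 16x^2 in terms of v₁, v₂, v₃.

Identify each element with its coordinate vector in ℝ³ via {1, x, x^2}.
Set up the augmented matrix [v₁ | v₂ | v₃ | p] and row-reduce.
The system has the unique solution (α₁, α₂, α₃) = (1, 4, 4).

p = v₁ + 4v₂ + 4v₃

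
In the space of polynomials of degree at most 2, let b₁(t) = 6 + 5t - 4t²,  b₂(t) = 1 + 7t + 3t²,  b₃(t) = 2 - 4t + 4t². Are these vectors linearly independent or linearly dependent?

Take coordinates with respect to the standard basis {1, t, t²}.
Place the vectors as rows of a 3×3 matrix and reduce to echelon form.
The reduction yields 3 nonzero rows, so the rank is 3.
Since rank = 3 (the number of vectors), the set is linearly independent.

linearly independent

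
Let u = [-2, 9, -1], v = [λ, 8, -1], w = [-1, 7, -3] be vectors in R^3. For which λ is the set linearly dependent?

λ = -7/4

Dependence holds iff the 3×3 matrix [u v w] is singular.
Cofactor expansion gives det = 20*λ + 35.
Solving 20*λ + 35 = 0 yields λ = -7/4.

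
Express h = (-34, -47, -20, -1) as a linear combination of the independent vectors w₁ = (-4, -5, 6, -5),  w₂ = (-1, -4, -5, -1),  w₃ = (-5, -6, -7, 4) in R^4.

Set up the augmented matrix [w₁ | w₂ | w₃ | h] and row-reduce.
Back-substitution yields (a₁, a₂, a₃) = (3, 2, 4).

h = 3w₁ + 2w₂ + 4w₃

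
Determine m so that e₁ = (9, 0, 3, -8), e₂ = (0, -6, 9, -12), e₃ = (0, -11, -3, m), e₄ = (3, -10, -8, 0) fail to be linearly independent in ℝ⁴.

The vectors are dependent exactly when the determinant of the matrix with rows e₁, e₂, e₃, e₄ vanishes.
Expanding, det = -1296*m - 4644.
Solving -1296*m - 4644 = 0 yields m = -43/12.

m = -43/12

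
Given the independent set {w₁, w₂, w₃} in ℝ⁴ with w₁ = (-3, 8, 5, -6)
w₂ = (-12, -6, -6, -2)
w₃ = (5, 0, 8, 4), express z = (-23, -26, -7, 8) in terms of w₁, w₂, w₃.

Since w₁, w₂, w₃ are independent, the coefficients expressing z are uniquely determined by a linear system.
Row-reducing the augmented matrix gives the unique coefficients (a₁, a₂, a₃) = (-1, 3, 2).

z = -w₁ + 3w₂ + 2w₃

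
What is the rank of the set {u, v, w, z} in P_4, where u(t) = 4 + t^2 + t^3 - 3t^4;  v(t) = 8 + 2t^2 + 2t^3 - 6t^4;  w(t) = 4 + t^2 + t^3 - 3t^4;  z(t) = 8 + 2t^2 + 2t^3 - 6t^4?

rank 1

Pass to coordinate vectors with respect to the basis {1, t, …, t^4}.
Apply Gaussian elimination to the matrix whose rows are u, v, w, z.
The echelon form has 1 nonzero row, so the rank is 1.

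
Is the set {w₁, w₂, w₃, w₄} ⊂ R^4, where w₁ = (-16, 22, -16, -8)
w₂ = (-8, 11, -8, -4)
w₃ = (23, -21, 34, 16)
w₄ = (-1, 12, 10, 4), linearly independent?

linearly dependent

Form the 4×4 matrix with these as columns; its determinant is 0.
A zero determinant means the columns are linearly dependent.
Indeed w₁ - 2w₂ = 0.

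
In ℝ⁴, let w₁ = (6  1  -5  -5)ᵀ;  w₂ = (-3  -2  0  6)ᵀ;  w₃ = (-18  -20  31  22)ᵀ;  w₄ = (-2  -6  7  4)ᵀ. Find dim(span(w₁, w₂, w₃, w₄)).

3

Apply Gaussian elimination to the matrix whose rows are w₁, w₂, w₃, w₄.
The echelon form has 3 nonzero rows, so the rank is 3.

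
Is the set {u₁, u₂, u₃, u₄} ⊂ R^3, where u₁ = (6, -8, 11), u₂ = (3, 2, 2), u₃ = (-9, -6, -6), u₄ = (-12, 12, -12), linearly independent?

linearly dependent

There are 4 vectors in a 3-dimensional space, so they cannot be linearly independent.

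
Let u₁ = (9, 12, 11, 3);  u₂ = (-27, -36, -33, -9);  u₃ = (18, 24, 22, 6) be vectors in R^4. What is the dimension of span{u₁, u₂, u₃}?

1

Row-reduce the 3×4 matrix with these as rows.
There is 1 pivot column, so rank = 1.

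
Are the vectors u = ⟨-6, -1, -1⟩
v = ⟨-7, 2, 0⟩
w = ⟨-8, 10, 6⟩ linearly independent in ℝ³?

Row-reduce the matrix whose columns are u, v, w.
The reduction yields 3 nonzero rows, so the rank is 3.
Since rank = 3 (the number of vectors), the set is linearly independent.

linearly independent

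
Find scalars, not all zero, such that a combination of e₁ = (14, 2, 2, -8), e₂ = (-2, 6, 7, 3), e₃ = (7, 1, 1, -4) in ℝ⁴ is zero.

Set up α₁e₁ + … + α₃e₃ = 0 and solve the homogeneous system.
A generator of the null space is (1, 0, -2).

e₁ - 2e₃ = 0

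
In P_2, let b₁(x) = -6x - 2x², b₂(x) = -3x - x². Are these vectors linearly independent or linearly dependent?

linearly dependent

Take coordinates with respect to the standard basis {1, x, x²}.
One vector is a scalar multiple of another, so the set is dependent.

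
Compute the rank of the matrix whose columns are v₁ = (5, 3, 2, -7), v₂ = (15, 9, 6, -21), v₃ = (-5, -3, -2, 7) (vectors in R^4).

Form the matrix with v₁, v₂, v₃ as columns and reduce.
There is 1 pivot column, so rank = 1.

1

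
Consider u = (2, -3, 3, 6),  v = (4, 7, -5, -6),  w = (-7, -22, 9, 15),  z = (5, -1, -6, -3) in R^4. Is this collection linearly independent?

Form the 4×4 matrix with these as columns; its determinant is 0.
A zero determinant means the columns are linearly dependent.

linearly dependent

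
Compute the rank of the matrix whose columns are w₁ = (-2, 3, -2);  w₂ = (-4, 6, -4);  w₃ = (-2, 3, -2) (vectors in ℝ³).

1

Form the matrix with w₁, w₂, w₃ as columns and reduce.
There is 1 pivot column, so rank = 1.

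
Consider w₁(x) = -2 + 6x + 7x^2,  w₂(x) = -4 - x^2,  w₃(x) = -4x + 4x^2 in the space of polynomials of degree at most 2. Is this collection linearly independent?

linearly independent

Write each element as a coordinate vector in ℝ³ using {1, x, x^2}.
Row-reduce the matrix whose columns are w₁, w₂, w₃.
The reduction yields 3 nonzero rows, so the rank is 3.
Since rank = 3 (the number of vectors), the set is linearly independent.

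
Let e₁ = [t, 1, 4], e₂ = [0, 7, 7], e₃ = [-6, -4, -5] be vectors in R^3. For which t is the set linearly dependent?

t = 18

The vectors are dependent exactly when the determinant of the matrix with rows e₁, e₂, e₃ vanishes.
Cofactor expansion gives det = 126 - 7*t.
Solving 126 - 7*t = 0 yields t = 18.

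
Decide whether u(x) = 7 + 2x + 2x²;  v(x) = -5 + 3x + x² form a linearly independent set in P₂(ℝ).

linearly independent

Write each element as a coordinate vector in ℝ³ using {1, x, x²}.
Place the vectors as rows of a 2×3 matrix and reduce to echelon form.
The reduction yields 2 nonzero rows, so the rank is 2.
Since rank = 2 (the number of vectors), the set is linearly independent.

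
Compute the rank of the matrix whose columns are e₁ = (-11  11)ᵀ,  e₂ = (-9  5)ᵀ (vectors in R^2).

Row-reduce the 2×2 matrix with these as rows.
Reduction leaves 2 leading entries, giving rank 2.

2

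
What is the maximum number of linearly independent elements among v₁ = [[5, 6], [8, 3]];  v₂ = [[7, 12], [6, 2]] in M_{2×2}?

2

Represent each element by its coordinate vector in ℝ⁴.
Put the 4×2 matrix [v₁|v₂] into echelon form.
Exactly 2 pivots survive; hence the rank is 2.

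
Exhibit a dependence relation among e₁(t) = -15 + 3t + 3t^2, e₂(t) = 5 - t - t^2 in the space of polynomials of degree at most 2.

Write each element as a vector in ℝ³ using {1, t, t^2}.
Row-reduce the matrix with e₁, e₂ as columns; the null space gives the coefficients.
The free variable yields coefficients (1, 3) (any nonzero multiple also works).

e₁ + 3e₂ = 0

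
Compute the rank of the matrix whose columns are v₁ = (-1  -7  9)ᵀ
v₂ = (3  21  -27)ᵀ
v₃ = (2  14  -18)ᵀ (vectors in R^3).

Row-reduce the 3×3 matrix with these as rows.
The echelon form has 1 nonzero row, so the rank is 1.

1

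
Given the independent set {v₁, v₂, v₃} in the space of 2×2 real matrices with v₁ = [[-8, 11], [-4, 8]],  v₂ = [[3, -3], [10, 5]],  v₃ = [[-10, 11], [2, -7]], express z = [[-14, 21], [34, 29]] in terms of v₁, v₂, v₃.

z = 2v₁ + 4v₂ + v₃

Take coordinate vectors relative to {E₁₁, E₁₂, E₂₁, E₂₂}.
Set up the augmented matrix [v₁ | v₂ | v₃ | z] and row-reduce.
The system has the unique solution (c₁, c₂, c₃) = (2, 4, 1).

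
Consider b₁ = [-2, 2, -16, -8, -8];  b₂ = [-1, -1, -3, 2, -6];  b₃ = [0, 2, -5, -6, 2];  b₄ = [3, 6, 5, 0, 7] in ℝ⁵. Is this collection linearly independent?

linearly dependent

Place the vectors as rows of a 4×5 matrix and reduce to echelon form.
The reduction yields 3 nonzero rows, so the rank is 3.
Since rank 3 < 4, the set is linearly dependent.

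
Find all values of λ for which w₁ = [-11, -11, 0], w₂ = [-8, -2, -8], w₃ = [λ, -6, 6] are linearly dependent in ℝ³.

λ = -3/2

The set is linearly dependent precisely when det[w₁; w₂; w₃] = 0.
The determinant works out to 88*λ + 132.
Setting this to zero gives λ = -3/2.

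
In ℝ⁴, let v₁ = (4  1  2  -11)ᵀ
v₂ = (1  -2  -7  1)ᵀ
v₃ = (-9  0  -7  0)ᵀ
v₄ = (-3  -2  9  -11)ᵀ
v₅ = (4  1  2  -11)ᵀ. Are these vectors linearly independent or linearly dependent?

linearly dependent

There are 5 vectors in a 4-dimensional space, so they cannot be linearly independent.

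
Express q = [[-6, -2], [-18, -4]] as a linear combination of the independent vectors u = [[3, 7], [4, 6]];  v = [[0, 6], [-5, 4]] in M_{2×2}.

Identify each element with its coordinate vector in ℝ⁴ via {E₁₁, E₁₂, E₂₁, E₂₂}.
Solve the system with u, v as columns and q as the right-hand side.
Back-substitution yields (c₁, c₂) = (-2, 2).

q = -2u + 2v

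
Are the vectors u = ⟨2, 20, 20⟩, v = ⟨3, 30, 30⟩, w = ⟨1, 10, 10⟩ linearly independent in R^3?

One vector is a scalar multiple of another, so the set is dependent.

linearly dependent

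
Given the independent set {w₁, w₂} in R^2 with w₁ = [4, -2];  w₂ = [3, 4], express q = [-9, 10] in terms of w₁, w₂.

Since w₁, w₂ are independent, the coefficients expressing q are uniquely determined by a linear system.
Back-substitution yields (α₁, α₂) = (-3, 1).

q = -3w₁ + w₂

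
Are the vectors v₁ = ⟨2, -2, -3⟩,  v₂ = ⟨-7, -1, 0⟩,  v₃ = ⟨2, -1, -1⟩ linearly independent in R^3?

linearly independent

Place the vectors as rows of a 3×3 matrix and reduce to echelon form.
The reduction yields 3 nonzero rows, so the rank is 3.
Since rank = 3 (the number of vectors), the set is linearly independent.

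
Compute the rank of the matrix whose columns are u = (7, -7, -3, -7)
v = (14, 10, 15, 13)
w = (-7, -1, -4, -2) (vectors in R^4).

Apply Gaussian elimination to the matrix whose rows are u, v, w.
The echelon form has 2 nonzero rows, so the rank is 2.

rank 2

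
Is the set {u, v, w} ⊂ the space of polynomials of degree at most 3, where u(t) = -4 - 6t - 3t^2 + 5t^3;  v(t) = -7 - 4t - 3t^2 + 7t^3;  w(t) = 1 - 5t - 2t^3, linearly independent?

Take coordinates with respect to the standard basis {1, t, …, t^3}.
Row-reduce the matrix whose columns are u, v, w.
The reduction yields 3 nonzero rows, so the rank is 3.
Since rank = 3 (the number of vectors), the set is linearly independent.

linearly independent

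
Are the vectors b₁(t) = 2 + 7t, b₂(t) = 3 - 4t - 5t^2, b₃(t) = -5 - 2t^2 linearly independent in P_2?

Write each element as a coordinate vector in ℝ³ using {1, t, t^2}.
Row-reduce the matrix whose columns are b₁, b₂, b₃.
The reduction yields 3 nonzero rows, so the rank is 3.
Since rank = 3 (the number of vectors), the set is linearly independent.

linearly independent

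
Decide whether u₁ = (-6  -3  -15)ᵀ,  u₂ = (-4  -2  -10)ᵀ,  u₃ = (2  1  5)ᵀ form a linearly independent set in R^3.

linearly dependent

Form the 3×3 matrix with these as columns; its determinant is 0.
A zero determinant means the columns are linearly dependent.
Indeed 2u₁ - 3u₂ = 0.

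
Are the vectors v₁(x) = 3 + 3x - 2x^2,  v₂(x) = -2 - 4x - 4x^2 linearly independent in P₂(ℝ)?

Take coordinates with respect to the standard basis {1, x, x^2}.
Row-reduce the matrix whose columns are v₁, v₂.
The reduction yields 2 nonzero rows, so the rank is 2.
Since rank = 2 (the number of vectors), the set is linearly independent.

linearly independent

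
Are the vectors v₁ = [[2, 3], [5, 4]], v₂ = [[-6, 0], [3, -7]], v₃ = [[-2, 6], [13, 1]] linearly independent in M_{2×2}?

Take coordinates with respect to the standard basis {E₁₁, E₁₂, E₂₁, E₂₂}.
Row-reduce the matrix whose columns are v₁, v₂, v₃.
The reduction yields 2 nonzero rows, so the rank is 2.
Since rank 2 < 3, the set is linearly dependent.
Indeed 2v₁ + v₂ - v₃ = 0.

linearly dependent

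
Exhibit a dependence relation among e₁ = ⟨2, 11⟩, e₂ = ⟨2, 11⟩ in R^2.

e₁ - e₂ = 0

Solve the homogeneous system with e₁, e₂ as columns by row-reducing the coefficient matrix.
One solution (up to scaling) is (1, -1).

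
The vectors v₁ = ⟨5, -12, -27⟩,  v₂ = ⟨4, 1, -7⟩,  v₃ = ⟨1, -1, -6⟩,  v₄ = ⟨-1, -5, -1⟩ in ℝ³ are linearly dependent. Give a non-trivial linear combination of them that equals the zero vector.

v₁ - v₂ - 3v₃ - 2v₄ = 0

Solve the homogeneous system with v₁, v₂, v₃, v₄ as columns by row-reducing the coefficient matrix.
A generator of the null space is (1, -1, -3, -2).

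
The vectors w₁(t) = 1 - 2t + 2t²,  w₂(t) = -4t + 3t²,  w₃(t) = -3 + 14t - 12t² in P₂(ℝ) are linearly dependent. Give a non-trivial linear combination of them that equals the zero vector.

3w₁ + 2w₂ + w₃ = 0

Pass to coordinate vectors relative to the basis {1, t, t²}.
Set up α₁w₁ + … + α₃w₃ = 0 and solve the homogeneous system.
One solution (up to scaling) is (3, 2, 1).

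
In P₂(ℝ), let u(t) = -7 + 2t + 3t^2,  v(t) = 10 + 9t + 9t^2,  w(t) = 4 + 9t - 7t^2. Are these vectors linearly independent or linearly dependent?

Take coordinates with respect to the standard basis {1, t, t^2}.
The matrix [u|v|w] has determinant 1382.
A nonzero determinant means the columns are linearly independent.

linearly independent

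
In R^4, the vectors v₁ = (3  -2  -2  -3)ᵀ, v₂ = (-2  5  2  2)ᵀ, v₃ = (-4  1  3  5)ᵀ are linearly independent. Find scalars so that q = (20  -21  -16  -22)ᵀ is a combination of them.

q = 2v₁ - 3v₂ - 2v₃

Solve the system with v₁, v₂, v₃ as columns and q as the right-hand side.
Row-reducing the augmented matrix gives the unique coefficients (α₁, α₂, α₃) = (2, -3, -2).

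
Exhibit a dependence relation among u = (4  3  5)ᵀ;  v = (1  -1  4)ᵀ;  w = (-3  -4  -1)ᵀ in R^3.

u - v + w = 0

Solve the homogeneous system with u, v, w as columns by row-reducing the coefficient matrix.
A generator of the null space is (1, -1, 1).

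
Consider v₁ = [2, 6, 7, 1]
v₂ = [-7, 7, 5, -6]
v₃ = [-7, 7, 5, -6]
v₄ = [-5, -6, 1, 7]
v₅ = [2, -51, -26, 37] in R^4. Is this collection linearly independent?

There are 5 vectors in a 4-dimensional space, so they cannot be linearly independent.

linearly dependent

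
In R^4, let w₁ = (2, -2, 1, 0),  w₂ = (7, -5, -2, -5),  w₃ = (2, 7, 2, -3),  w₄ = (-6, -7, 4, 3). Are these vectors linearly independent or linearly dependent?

linearly independent

The matrix [w₁|w₂|w₃|w₄] has determinant -796.
A nonzero determinant means the columns are linearly independent.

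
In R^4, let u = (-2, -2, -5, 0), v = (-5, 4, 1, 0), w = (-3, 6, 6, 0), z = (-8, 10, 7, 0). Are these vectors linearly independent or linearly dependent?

linearly dependent

The matrix [u|v|w|z] has determinant 0.
A zero determinant means the columns are linearly dependent.
Indeed u - v + w = 0.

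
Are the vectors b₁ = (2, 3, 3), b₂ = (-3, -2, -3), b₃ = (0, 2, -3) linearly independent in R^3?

Form the 3×3 matrix with these as columns; its determinant is -21.
A nonzero determinant means the columns are linearly independent.

linearly independent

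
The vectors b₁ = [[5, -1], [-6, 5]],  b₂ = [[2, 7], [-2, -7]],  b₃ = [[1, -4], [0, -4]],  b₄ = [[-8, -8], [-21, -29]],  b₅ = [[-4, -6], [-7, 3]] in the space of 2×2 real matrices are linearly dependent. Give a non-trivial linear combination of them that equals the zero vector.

Pass to coordinate vectors relative to the basis {E₁₁, E₁₂, E₂₁, E₂₂}.
Set up α₁b₁ + … + α₅b₅ = 0 and solve the homogeneous system.
One solution (up to scaling) is (1, -3, -3, 1, -3).

b₁ - 3b₂ - 3b₃ + b₄ - 3b₅ = 0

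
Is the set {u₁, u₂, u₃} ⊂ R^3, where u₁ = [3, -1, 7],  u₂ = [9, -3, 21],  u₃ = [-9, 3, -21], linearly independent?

One vector is a scalar multiple of another, so the set is dependent.

linearly dependent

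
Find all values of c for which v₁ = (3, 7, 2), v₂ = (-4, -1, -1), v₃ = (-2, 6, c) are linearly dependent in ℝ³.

The vectors are dependent exactly when the determinant of the matrix with rows v₁, v₂, v₃ vanishes.
Expanding, det = 25*c - 20.
This vanishes exactly when c = 4/5.

c = 4/5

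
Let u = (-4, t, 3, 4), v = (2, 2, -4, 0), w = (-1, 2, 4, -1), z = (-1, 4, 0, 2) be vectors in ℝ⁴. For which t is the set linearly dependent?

Dependence holds iff the 4×4 matrix [u v w z] is singular.
The determinant works out to 2 - 4*t.
Solving 2 - 4*t = 0 yields t = 1/2.

t = 1/2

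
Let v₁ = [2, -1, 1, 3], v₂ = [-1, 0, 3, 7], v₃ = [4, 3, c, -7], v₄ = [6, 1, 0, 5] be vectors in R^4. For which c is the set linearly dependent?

c = -39/8

The vectors are dependent exactly when the determinant of the matrix with rows v₁, v₂, v₃, v₄ vanishes.
Expanding, det = -64*c - 312.
Setting this to zero gives c = -39/8.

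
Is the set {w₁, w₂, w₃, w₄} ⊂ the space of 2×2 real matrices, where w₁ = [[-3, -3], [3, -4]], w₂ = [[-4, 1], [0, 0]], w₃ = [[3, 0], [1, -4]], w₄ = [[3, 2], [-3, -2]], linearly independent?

Take coordinates with respect to the standard basis {E₁₁, E₁₂, E₂₁, E₂₂}.
The matrix [w₁|w₂|w₃|w₄] has determinant 176.
A nonzero determinant means the columns are linearly independent.

linearly independent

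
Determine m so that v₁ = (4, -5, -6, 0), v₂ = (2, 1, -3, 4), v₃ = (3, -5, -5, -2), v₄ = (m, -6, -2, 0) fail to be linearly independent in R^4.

Dependence holds iff the 4×4 matrix [v₁ v₂ v₃ v₄] is singular.
The determinant works out to 22*m - 64.
This vanishes exactly when m = 32/11.

m = 32/11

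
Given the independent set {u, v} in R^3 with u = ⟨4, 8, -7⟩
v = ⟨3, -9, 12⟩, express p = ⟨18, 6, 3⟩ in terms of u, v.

Set up the augmented matrix [u | v | p] and row-reduce.
Back-substitution yields (α₁, α₂) = (3, 2).

p = 3u + 2v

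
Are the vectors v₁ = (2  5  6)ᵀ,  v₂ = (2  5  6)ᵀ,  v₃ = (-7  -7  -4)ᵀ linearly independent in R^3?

linearly dependent

Two of the vectors are equal, giving an immediate dependence.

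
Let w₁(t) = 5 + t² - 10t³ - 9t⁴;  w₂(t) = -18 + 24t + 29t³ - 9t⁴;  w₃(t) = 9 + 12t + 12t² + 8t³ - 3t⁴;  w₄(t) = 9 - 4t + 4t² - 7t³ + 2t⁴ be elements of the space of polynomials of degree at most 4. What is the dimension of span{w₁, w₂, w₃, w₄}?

dim = 3

Use coordinates relative to {1, t, …, t⁴}.
Apply Gaussian elimination to the matrix whose rows are w₁, w₂, w₃, w₄.
Reduction leaves 3 leading entries, giving rank 3.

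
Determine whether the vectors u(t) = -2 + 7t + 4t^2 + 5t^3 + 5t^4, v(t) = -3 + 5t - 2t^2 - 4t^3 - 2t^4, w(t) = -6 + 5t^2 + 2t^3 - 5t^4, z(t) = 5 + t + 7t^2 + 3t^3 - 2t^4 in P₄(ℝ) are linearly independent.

linearly independent

Write each element as a coordinate vector in ℝ⁵ using {1, t, …, t^4}.
Row-reduce the matrix whose columns are u, v, w, z.
The reduction yields 4 nonzero rows, so the rank is 4.
Since rank = 4 (the number of vectors), the set is linearly independent.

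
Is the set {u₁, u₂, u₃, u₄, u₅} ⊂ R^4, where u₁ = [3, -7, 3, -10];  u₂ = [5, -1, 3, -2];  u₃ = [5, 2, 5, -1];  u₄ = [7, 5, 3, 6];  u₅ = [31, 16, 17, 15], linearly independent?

linearly dependent

There are 5 vectors in a 4-dimensional space, so they cannot be linearly independent.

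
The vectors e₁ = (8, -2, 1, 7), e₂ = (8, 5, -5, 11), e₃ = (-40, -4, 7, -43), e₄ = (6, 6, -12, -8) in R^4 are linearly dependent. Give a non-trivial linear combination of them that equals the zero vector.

3e₁ + 2e₂ + e₃ = 0

Row-reduce the matrix with e₁, e₂, e₃, e₄ as columns; the null space gives the coefficients.
The free variable yields coefficients (3, 2, 1, 0) (any nonzero multiple also works).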